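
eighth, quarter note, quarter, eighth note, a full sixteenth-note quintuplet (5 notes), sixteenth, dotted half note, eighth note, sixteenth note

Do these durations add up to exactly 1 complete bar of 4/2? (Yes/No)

One bar of 4/2 = 32 sixteenth notes.
Each duration in sixteenth notes: eighth = 2; quarter note = 4; quarter = 4; eighth note = 2; a full sixteenth-note quintuplet (5 notes) (five quintuplet sixteenths span one quarter) = 4; sixteenth = 1; dotted half note = 12; eighth note = 2; sixteenth note = 1.
Adding: 2 + 4 + 4 + 2 + 4 + 1 + 12 + 2 + 1 = 32.
32 equals 32, so the answer is Yes.

Yes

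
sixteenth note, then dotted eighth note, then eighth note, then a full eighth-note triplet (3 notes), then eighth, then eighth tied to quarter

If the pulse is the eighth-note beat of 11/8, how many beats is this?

9

One eighth-note beat = 2 sixteenth notes.
Express everything in sixteenth notes: sixteenth note = 1; dotted eighth note = 3; eighth note = 2; a full eighth-note triplet (3 notes) (three triplet eighths span one quarter) = 4; eighth = 2; eighth tied to quarter (eighth + quarter) = 6.
Adding: 1 + 3 + 2 + 4 + 2 + 6 = 18.
18 ÷ 2 = 9 beats.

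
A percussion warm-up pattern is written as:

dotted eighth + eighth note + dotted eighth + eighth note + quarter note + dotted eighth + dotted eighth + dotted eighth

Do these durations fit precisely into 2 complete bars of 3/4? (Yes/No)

No

One bar of 3/4 = 12 sixteenth notes, so 2 bars = 24.
Each duration in sixteenth notes: dotted eighth = 3; eighth note = 2; dotted eighth = 3; eighth note = 2; quarter note = 4; dotted eighth = 3; dotted eighth = 3; dotted eighth = 3.
Sum: 3 + 2 + 3 + 2 + 4 + 3 + 3 + 3 = 23.
23 falls short of 24, so the answer is No.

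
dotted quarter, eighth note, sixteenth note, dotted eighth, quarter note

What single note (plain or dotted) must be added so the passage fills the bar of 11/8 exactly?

dotted quarter note

The bar of 11/8 = 22 sixteenth notes.
In sixteenth notes: dotted quarter = 6; eighth note = 2; sixteenth note = 1; dotted eighth = 3; quarter note = 4.
Sum: 6 + 2 + 1 + 3 + 4 = 16.
Remaining: 22 − 16 = 6 sixteenth notes, which is a dotted quarter note.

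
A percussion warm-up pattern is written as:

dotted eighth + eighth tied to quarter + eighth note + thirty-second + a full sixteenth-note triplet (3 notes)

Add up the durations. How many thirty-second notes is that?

Express everything in thirty-second notes: dotted eighth = 6; eighth tied to quarter (eighth + quarter) = 12; eighth note = 4; thirty-second = 1; a full sixteenth-note triplet (3 notes) (three triplet sixteenths span one eighth) = 4.
Adding: 6 + 12 + 4 + 1 + 4 = 27 thirty-second notes.

27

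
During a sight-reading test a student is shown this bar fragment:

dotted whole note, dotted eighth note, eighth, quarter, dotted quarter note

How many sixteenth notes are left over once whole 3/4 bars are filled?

3

One bar of 3/4 = 12 sixteenth notes.
Working in sixteenth notes: dotted whole note = 24; dotted eighth note = 3; eighth = 2; quarter = 4; dotted quarter note = 6.
Altogether 24 + 3 + 2 + 4 + 6 = 39.
39 ÷ 12 = 3 complete bars with 3 sixteenth notes remaining.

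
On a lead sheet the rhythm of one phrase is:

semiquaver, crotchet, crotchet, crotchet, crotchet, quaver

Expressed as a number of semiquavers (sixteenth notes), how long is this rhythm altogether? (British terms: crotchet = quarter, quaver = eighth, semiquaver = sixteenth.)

19

Convert each value to sixteenth notes: semiquaver = 1; crotchet = 4; crotchet = 4; crotchet = 4; crotchet = 4; quaver = 2.
Adding: 1 + 4 + 4 + 4 + 4 + 2 = 19 sixteenth notes.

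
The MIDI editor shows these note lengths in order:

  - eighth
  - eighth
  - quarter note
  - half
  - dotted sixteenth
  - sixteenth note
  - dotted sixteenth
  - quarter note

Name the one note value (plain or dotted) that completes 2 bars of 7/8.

quarter note

2 bars of 7/8 = 56 thirty-second notes.
In thirty-second notes: eighth = 4; eighth = 4; quarter note = 8; half = 16; dotted sixteenth = 3; sixteenth note = 2; dotted sixteenth = 3; quarter note = 8.
Total: 4 + 4 + 8 + 16 + 3 + 2 + 3 + 8 = 48.
Remaining: 56 − 48 = 8 thirty-second notes, which is a quarter note.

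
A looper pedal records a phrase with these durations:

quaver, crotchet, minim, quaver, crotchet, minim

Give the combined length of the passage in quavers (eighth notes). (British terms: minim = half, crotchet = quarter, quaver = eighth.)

Express everything in eighth notes: quaver = 1; crotchet = 2; minim = 4; quaver = 1; crotchet = 2; minim = 4.
Altogether 1 + 2 + 4 + 1 + 2 + 4 = 14 eighth notes.

14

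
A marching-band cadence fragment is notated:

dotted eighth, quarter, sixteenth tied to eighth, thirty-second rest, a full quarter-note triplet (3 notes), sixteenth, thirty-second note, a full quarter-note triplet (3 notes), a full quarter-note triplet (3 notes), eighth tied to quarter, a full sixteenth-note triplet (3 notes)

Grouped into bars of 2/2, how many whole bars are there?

One bar of 2/2 = 32 thirty-second notes.
Working in thirty-second notes: dotted eighth = 6; quarter = 8; sixteenth tied to eighth (sixteenth + eighth) = 6; thirty-second rest = 1; a full quarter-note triplet (3 notes) (three triplet quarters span one half) = 16; sixteenth = 2; thirty-second note = 1; a full quarter-note triplet (3 notes) (three triplet quarters span one half) = 16; a full quarter-note triplet (3 notes) (three triplet quarters span one half) = 16; eighth tied to quarter (eighth + quarter) = 12; a full sixteenth-note triplet (3 notes) (three triplet sixteenths span one eighth) = 4.
Sum: 6 + 8 + 6 + 1 + 16 + 2 + 1 + 16 + 16 + 12 + 4 = 88.
88 ÷ 32 = 2 complete bars with 24 left over.

2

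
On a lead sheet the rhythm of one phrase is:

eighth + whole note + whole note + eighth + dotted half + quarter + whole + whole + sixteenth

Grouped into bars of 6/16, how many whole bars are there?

14

One bar of 6/16 = 6 sixteenth notes.
Convert each value to sixteenth notes: eighth = 2; whole note = 16; whole note = 16; eighth = 2; dotted half = 12; quarter = 4; whole = 16; whole = 16; sixteenth = 1.
Sum: 2 + 16 + 16 + 2 + 12 + 4 + 16 + 16 + 1 = 85.
85 ÷ 6 = 14 complete bars with 1 left over.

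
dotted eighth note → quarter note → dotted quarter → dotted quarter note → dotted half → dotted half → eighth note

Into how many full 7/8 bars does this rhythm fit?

3

One bar of 7/8 = 14 sixteenth notes.
Each duration in sixteenth notes: dotted eighth note = 3; quarter note = 4; dotted quarter = 6; dotted quarter note = 6; dotted half = 12; dotted half = 12; eighth note = 2.
Altogether 3 + 4 + 6 + 6 + 12 + 12 + 2 = 45.
45 ÷ 14 = 3 complete bars with 3 left over.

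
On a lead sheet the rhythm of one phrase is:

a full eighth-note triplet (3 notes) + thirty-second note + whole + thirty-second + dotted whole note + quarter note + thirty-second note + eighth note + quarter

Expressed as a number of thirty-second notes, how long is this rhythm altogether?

Each duration in thirty-second notes: a full eighth-note triplet (3 notes) (three triplet eighths span one quarter) = 8; thirty-second note = 1; whole = 32; thirty-second = 1; dotted whole note = 48; quarter note = 8; thirty-second note = 1; eighth note = 4; quarter = 8.
Total: 8 + 1 + 32 + 1 + 48 + 8 + 1 + 4 + 8 = 111 thirty-second notes.

111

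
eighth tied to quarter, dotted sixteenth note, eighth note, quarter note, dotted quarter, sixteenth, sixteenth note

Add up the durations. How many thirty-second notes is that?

In thirty-second notes: eighth tied to quarter (eighth + quarter) = 12; dotted sixteenth note = 3; eighth note = 4; quarter note = 8; dotted quarter = 12; sixteenth = 2; sixteenth note = 2.
Sum: 12 + 3 + 4 + 8 + 12 + 2 + 2 = 43 thirty-second notes.

43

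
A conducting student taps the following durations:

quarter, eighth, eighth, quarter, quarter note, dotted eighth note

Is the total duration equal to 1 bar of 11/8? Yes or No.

No

One bar of 11/8 = 22 sixteenth notes.
Each duration in sixteenth notes: quarter = 4; eighth = 2; eighth = 2; quarter = 4; quarter note = 4; dotted eighth note = 3.
Total: 4 + 2 + 2 + 4 + 4 + 3 = 19.
19 falls short of 22, so the answer is No.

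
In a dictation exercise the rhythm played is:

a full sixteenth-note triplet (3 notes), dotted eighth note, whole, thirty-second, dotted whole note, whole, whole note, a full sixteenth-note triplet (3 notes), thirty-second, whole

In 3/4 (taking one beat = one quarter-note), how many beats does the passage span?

24

One quarter-note beat = 8 thirty-second notes.
Each duration in thirty-second notes: a full sixteenth-note triplet (3 notes) (three triplet sixteenths span one eighth) = 4; dotted eighth note = 6; whole = 32; thirty-second = 1; dotted whole note = 48; whole = 32; whole note = 32; a full sixteenth-note triplet (3 notes) (three triplet sixteenths span one eighth) = 4; thirty-second = 1; whole = 32.
Sum: 4 + 6 + 32 + 1 + 48 + 32 + 32 + 4 + 1 + 32 = 192.
192 ÷ 8 = 24 beats.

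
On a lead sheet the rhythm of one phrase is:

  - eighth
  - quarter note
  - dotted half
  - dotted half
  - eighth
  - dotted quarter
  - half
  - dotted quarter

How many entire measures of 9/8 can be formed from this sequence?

2

One bar of 9/8 = 9 eighth notes.
Express everything in eighth notes: eighth = 1; quarter note = 2; dotted half = 6; dotted half = 6; eighth = 1; dotted quarter = 3; half = 4; dotted quarter = 3.
Total: 1 + 2 + 6 + 6 + 1 + 3 + 4 + 3 = 26.
26 ÷ 9 = 2 complete bars with 8 left over.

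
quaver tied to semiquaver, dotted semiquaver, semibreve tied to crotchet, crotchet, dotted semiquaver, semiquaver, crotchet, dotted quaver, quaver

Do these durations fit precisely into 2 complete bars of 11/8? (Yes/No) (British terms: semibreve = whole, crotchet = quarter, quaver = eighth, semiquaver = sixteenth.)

No

One bar of 11/8 = 44 thirty-second notes, so 2 bars = 88.
Working in thirty-second notes: quaver tied to semiquaver (quaver + semiquaver) = 6; dotted semiquaver = 3; semibreve tied to crotchet (semibreve + crotchet) = 40; crotchet = 8; dotted semiquaver = 3; semiquaver = 2; crotchet = 8; dotted quaver = 6; quaver = 4.
Sum: 6 + 3 + 40 + 8 + 3 + 2 + 8 + 6 + 4 = 80.
80 falls short of 88, so the answer is No.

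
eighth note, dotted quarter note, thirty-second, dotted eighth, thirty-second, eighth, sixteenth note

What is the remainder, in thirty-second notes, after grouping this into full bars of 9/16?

One bar of 9/16 = 18 thirty-second notes.
Convert each value to thirty-second notes: eighth note = 4; dotted quarter note = 12; thirty-second = 1; dotted eighth = 6; thirty-second = 1; eighth = 4; sixteenth note = 2.
Altogether 4 + 12 + 1 + 6 + 1 + 4 + 2 = 30.
30 ÷ 18 = 1 complete bar with 12 thirty-second notes remaining.

12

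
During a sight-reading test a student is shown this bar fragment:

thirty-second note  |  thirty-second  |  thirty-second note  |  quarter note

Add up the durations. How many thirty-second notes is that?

Working in thirty-second notes: thirty-second note = 1; thirty-second = 1; thirty-second note = 1; quarter note = 8.
Total: 1 + 1 + 1 + 8 = 11 thirty-second notes.

11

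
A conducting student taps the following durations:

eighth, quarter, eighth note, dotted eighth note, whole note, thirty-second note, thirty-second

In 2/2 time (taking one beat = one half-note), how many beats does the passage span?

One half-note beat = 16 thirty-second notes.
Working in thirty-second notes: eighth = 4; quarter = 8; eighth note = 4; dotted eighth note = 6; whole note = 32; thirty-second note = 1; thirty-second = 1.
Altogether 4 + 8 + 4 + 6 + 32 + 1 + 1 = 56.
56 ÷ 16 = 3.5 beats.

3.5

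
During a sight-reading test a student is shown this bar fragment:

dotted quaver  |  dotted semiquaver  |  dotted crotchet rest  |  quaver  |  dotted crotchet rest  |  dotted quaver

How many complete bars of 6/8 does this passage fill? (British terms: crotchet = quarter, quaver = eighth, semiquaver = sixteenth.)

One bar of 6/8 = 24 thirty-second notes.
Working in thirty-second notes: dotted quaver = 6; dotted semiquaver = 3; dotted crotchet rest = 12; quaver = 4; dotted crotchet rest = 12; dotted quaver = 6.
Sum: 6 + 3 + 12 + 4 + 12 + 6 = 43.
43 ÷ 24 = 1 complete bar with 19 left over.

1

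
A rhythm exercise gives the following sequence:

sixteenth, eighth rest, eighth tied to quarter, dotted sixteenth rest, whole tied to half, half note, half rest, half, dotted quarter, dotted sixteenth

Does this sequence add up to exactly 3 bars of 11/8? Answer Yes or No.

Yes

One bar of 11/8 = 44 thirty-second notes, so 3 bars = 132.
Convert each value to thirty-second notes: sixteenth = 2; eighth rest = 4; eighth tied to quarter (eighth + quarter) = 12; dotted sixteenth rest = 3; whole tied to half (whole + half) = 48; half note = 16; half rest = 16; half = 16; dotted quarter = 12; dotted sixteenth = 3.
Altogether 2 + 4 + 12 + 3 + 48 + 16 + 16 + 16 + 12 + 3 = 132.
132 equals 132, so the answer is Yes.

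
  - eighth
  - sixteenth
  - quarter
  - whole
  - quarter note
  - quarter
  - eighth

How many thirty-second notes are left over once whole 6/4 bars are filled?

One bar of 6/4 = 24 sixteenth notes.
Express everything in sixteenth notes: eighth = 2; sixteenth = 1; quarter = 4; whole = 16; quarter note = 4; quarter = 4; eighth = 2.
Sum: 2 + 1 + 4 + 16 + 4 + 4 + 2 = 33.
33 ÷ 24 = 1 complete bar with 9 sixteenth notes remaining = 18 thirty-second notes.

18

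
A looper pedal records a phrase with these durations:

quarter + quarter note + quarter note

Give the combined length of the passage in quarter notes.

Convert each value to quarter notes: quarter = 1; quarter note = 1; quarter note = 1.
Adding: 1 + 1 + 1 = 3 quarter notes.

3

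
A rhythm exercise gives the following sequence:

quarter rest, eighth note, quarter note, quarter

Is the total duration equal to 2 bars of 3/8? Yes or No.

No

One bar of 3/8 = 3 eighth notes, so 2 bars = 6.
Express everything in eighth notes: quarter rest = 2; eighth note = 1; quarter note = 2; quarter = 2.
Sum: 2 + 1 + 2 + 2 = 7.
7 exceeds 6, so the answer is No.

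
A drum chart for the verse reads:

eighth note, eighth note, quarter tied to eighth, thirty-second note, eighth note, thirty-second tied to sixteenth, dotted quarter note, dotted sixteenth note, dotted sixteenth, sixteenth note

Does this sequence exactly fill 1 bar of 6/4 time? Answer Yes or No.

One bar of 6/4 = 48 thirty-second notes.
Working in thirty-second notes: eighth note = 4; eighth note = 4; quarter tied to eighth (quarter + eighth) = 12; thirty-second note = 1; eighth note = 4; thirty-second tied to sixteenth (thirty-second + sixteenth) = 3; dotted quarter note = 12; dotted sixteenth note = 3; dotted sixteenth = 3; sixteenth note = 2.
Sum: 4 + 4 + 12 + 1 + 4 + 3 + 12 + 3 + 3 + 2 = 48.
48 equals 48, so the answer is Yes.

Yes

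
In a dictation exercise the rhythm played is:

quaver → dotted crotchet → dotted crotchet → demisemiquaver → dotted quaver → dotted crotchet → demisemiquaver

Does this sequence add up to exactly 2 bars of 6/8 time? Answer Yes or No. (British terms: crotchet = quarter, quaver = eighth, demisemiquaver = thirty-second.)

Yes

One bar of 6/8 = 24 thirty-second notes, so 2 bars = 48.
Working in thirty-second notes: quaver = 4; dotted crotchet = 12; dotted crotchet = 12; demisemiquaver = 1; dotted quaver = 6; dotted crotchet = 12; demisemiquaver = 1.
Sum: 4 + 12 + 12 + 1 + 6 + 12 + 1 = 48.
48 equals 48, so the answer is Yes.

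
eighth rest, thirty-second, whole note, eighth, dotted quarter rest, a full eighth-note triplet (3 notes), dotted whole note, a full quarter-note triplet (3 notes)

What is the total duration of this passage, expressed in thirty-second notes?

125

Express everything in thirty-second notes: eighth rest = 4; thirty-second = 1; whole note = 32; eighth = 4; dotted quarter rest = 12; a full eighth-note triplet (3 notes) (three triplet eighths span one quarter) = 8; dotted whole note = 48; a full quarter-note triplet (3 notes) (three triplet quarters span one half) = 16.
Adding: 4 + 1 + 32 + 4 + 12 + 8 + 48 + 16 = 125 thirty-second notes.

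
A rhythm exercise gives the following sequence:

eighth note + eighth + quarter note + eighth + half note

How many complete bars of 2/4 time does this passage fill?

One bar of 2/4 = 4 eighth notes.
Convert each value to eighth notes: eighth note = 1; eighth = 1; quarter note = 2; eighth = 1; half note = 4.
Adding: 1 + 1 + 2 + 1 + 4 = 9.
9 ÷ 4 = 2 complete bars with 1 left over.

2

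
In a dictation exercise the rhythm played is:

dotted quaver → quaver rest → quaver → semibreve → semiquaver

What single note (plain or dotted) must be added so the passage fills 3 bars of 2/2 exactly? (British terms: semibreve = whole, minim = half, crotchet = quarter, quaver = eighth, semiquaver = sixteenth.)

3 bars of 2/2 = 48 sixteenth notes.
In sixteenth notes: dotted quaver = 3; quaver rest = 2; quaver = 2; semibreve = 16; semiquaver = 1.
Altogether 3 + 2 + 2 + 16 + 1 = 24.
Remaining: 48 − 24 = 24 sixteenth notes, which is a dotted whole note.

dotted whole note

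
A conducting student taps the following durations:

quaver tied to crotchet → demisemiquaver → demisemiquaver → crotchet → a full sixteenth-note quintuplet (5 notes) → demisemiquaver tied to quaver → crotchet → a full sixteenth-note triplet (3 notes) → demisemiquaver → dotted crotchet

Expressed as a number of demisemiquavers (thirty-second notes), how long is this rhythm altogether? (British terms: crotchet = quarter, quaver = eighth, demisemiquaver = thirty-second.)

60

Working in thirty-second notes: quaver tied to crotchet (quaver + crotchet) = 12; demisemiquaver = 1; demisemiquaver = 1; crotchet = 8; a full sixteenth-note quintuplet (5 notes) (five quintuplet sixteenths span one quarter) = 8; demisemiquaver tied to quaver (demisemiquaver + quaver) = 5; crotchet = 8; a full sixteenth-note triplet (3 notes) (three triplet sixteenths span one eighth) = 4; demisemiquaver = 1; dotted crotchet = 12.
Adding: 12 + 1 + 1 + 8 + 8 + 5 + 8 + 4 + 1 + 12 = 60 thirty-second notes.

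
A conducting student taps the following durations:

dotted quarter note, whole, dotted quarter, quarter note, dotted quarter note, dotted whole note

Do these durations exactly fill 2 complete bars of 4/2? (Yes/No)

No

One bar of 4/2 = 16 eighth notes, so 2 bars = 32.
In eighth notes: dotted quarter note = 3; whole = 8; dotted quarter = 3; quarter note = 2; dotted quarter note = 3; dotted whole note = 12.
Adding: 3 + 8 + 3 + 2 + 3 + 12 = 31.
31 falls short of 32, so the answer is No.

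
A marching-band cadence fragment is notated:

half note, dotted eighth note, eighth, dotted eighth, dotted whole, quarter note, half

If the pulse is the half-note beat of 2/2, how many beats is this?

One half-note beat = 8 sixteenth notes.
In sixteenth notes: half note = 8; dotted eighth note = 3; eighth = 2; dotted eighth = 3; dotted whole = 24; quarter note = 4; half = 8.
Adding: 8 + 3 + 2 + 3 + 24 + 4 + 8 = 52.
52 ÷ 8 = 6.5 beats.

6.5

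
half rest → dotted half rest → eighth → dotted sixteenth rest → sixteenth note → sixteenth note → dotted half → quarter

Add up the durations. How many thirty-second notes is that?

83

In thirty-second notes: half rest = 16; dotted half rest = 24; eighth = 4; dotted sixteenth rest = 3; sixteenth note = 2; sixteenth note = 2; dotted half = 24; quarter = 8.
Adding: 16 + 24 + 4 + 3 + 2 + 2 + 24 + 8 = 83 thirty-second notes.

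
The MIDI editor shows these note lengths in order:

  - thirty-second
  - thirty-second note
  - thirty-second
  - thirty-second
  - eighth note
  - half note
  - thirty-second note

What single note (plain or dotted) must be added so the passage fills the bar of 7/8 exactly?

dotted sixteenth note

The bar of 7/8 = 28 thirty-second notes.
Express everything in thirty-second notes: thirty-second = 1; thirty-second note = 1; thirty-second = 1; thirty-second = 1; eighth note = 4; half note = 16; thirty-second note = 1.
Adding: 1 + 1 + 1 + 1 + 4 + 16 + 1 = 25.
Remaining: 28 − 25 = 3 thirty-second notes, which is a dotted sixteenth note.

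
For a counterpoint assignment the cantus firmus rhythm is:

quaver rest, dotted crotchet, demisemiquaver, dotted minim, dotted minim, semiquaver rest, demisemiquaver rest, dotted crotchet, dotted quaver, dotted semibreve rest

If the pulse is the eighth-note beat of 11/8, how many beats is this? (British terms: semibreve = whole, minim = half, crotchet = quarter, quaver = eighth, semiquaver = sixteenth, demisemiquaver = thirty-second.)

One eighth-note beat = 4 thirty-second notes.
In thirty-second notes: quaver rest = 4; dotted crotchet = 12; demisemiquaver = 1; dotted minim = 24; dotted minim = 24; semiquaver rest = 2; demisemiquaver rest = 1; dotted crotchet = 12; dotted quaver = 6; dotted semibreve rest = 48.
Total: 4 + 12 + 1 + 24 + 24 + 2 + 1 + 12 + 6 + 48 = 134.
134 ÷ 4 = 33.5 beats.

33.5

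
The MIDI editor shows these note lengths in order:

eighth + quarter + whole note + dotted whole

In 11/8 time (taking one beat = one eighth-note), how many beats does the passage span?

One eighth-note beat = 2 sixteenth notes.
Working in sixteenth notes: eighth = 2; quarter = 4; whole note = 16; dotted whole = 24.
Total: 2 + 4 + 16 + 24 = 46.
46 ÷ 2 = 23 beats.

23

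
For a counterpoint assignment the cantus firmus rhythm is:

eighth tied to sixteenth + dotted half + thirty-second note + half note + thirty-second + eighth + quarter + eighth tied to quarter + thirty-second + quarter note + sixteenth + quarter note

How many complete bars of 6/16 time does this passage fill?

One bar of 6/16 = 12 thirty-second notes.
In thirty-second notes: eighth tied to sixteenth (eighth + sixteenth) = 6; dotted half = 24; thirty-second note = 1; half note = 16; thirty-second = 1; eighth = 4; quarter = 8; eighth tied to quarter (eighth + quarter) = 12; thirty-second = 1; quarter note = 8; sixteenth = 2; quarter note = 8.
Total: 6 + 24 + 1 + 16 + 1 + 4 + 8 + 12 + 1 + 8 + 2 + 8 = 91.
91 ÷ 12 = 7 complete bars with 7 left over.

7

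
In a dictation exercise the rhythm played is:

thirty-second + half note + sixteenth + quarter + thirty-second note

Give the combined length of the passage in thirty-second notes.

28

Express everything in thirty-second notes: thirty-second = 1; half note = 16; sixteenth = 2; quarter = 8; thirty-second note = 1.
Adding: 1 + 16 + 2 + 8 + 1 = 28 thirty-second notes.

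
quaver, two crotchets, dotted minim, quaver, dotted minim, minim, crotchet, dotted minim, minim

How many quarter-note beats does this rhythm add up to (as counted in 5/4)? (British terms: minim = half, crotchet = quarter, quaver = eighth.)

One quarter-note beat = 2 eighth notes.
Express everything in eighth notes: quaver = 1; crotchet = 2; crotchet = 2; dotted minim = 6; quaver = 1; dotted minim = 6; minim = 4; crotchet = 2; dotted minim = 6; minim = 4.
Adding: 1 + 2 + 2 + 6 + 1 + 6 + 4 + 2 + 6 + 4 = 34.
34 ÷ 2 = 17 beats.

17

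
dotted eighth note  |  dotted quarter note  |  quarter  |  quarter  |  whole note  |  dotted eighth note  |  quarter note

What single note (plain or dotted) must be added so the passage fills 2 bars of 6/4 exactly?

2 bars of 6/4 = 48 sixteenth notes.
Convert each value to sixteenth notes: dotted eighth note = 3; dotted quarter note = 6; quarter = 4; quarter = 4; whole note = 16; dotted eighth note = 3; quarter note = 4.
Altogether 3 + 6 + 4 + 4 + 16 + 3 + 4 = 40.
Remaining: 48 − 40 = 8 sixteenth notes, which is a half note.

half note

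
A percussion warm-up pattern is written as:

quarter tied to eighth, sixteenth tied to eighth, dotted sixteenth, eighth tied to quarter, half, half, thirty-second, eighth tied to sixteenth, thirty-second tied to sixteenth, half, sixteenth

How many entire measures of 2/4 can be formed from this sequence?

5

One bar of 2/4 = 16 thirty-second notes.
In thirty-second notes: quarter tied to eighth (quarter + eighth) = 12; sixteenth tied to eighth (sixteenth + eighth) = 6; dotted sixteenth = 3; eighth tied to quarter (eighth + quarter) = 12; half = 16; half = 16; thirty-second = 1; eighth tied to sixteenth (eighth + sixteenth) = 6; thirty-second tied to sixteenth (thirty-second + sixteenth) = 3; half = 16; sixteenth = 2.
Altogether 12 + 6 + 3 + 12 + 16 + 16 + 1 + 6 + 3 + 16 + 2 = 93.
93 ÷ 16 = 5 complete bars with 13 left over.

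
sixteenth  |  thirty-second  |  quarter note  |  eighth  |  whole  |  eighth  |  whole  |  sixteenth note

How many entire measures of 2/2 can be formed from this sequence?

One bar of 2/2 = 32 thirty-second notes.
Express everything in thirty-second notes: sixteenth = 2; thirty-second = 1; quarter note = 8; eighth = 4; whole = 32; eighth = 4; whole = 32; sixteenth note = 2.
Total: 2 + 1 + 8 + 4 + 32 + 4 + 32 + 2 = 85.
85 ÷ 32 = 2 complete bars with 21 left over.

2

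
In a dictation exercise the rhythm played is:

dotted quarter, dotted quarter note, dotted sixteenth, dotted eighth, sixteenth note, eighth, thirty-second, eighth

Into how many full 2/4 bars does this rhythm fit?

2

One bar of 2/4 = 16 thirty-second notes.
Working in thirty-second notes: dotted quarter = 12; dotted quarter note = 12; dotted sixteenth = 3; dotted eighth = 6; sixteenth note = 2; eighth = 4; thirty-second = 1; eighth = 4.
Adding: 12 + 12 + 3 + 6 + 2 + 4 + 1 + 4 = 44.
44 ÷ 16 = 2 complete bars with 12 left over.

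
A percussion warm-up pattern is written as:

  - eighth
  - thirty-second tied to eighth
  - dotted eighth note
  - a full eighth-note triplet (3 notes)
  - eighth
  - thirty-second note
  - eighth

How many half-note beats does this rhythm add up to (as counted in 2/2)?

2

One half-note beat = 16 thirty-second notes.
Convert each value to thirty-second notes: eighth = 4; thirty-second tied to eighth (thirty-second + eighth) = 5; dotted eighth note = 6; a full eighth-note triplet (3 notes) (three triplet eighths span one quarter) = 8; eighth = 4; thirty-second note = 1; eighth = 4.
Altogether 4 + 5 + 6 + 8 + 4 + 1 + 4 = 32.
32 ÷ 16 = 2 beats.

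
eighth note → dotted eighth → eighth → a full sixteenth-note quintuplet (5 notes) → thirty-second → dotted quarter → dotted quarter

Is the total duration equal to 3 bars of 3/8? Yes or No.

No

One bar of 3/8 = 12 thirty-second notes, so 3 bars = 36.
Working in thirty-second notes: eighth note = 4; dotted eighth = 6; eighth = 4; a full sixteenth-note quintuplet (5 notes) (five quintuplet sixteenths span one quarter) = 8; thirty-second = 1; dotted quarter = 12; dotted quarter = 12.
Total: 4 + 6 + 4 + 8 + 1 + 12 + 12 = 47.
47 exceeds 36, so the answer is No.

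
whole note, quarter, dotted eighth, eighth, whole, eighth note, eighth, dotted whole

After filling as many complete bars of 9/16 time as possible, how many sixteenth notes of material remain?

6

One bar of 9/16 = 9 sixteenth notes.
Working in sixteenth notes: whole note = 16; quarter = 4; dotted eighth = 3; eighth = 2; whole = 16; eighth note = 2; eighth = 2; dotted whole = 24.
Adding: 16 + 4 + 3 + 2 + 16 + 2 + 2 + 24 = 69.
69 ÷ 9 = 7 complete bars with 6 sixteenth notes remaining.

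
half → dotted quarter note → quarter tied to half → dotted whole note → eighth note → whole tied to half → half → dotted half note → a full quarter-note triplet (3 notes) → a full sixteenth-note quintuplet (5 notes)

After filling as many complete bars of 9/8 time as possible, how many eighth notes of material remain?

One bar of 9/8 = 9 eighth notes.
Each duration in eighth notes: half = 4; dotted quarter note = 3; quarter tied to half (quarter + half) = 6; dotted whole note = 12; eighth note = 1; whole tied to half (whole + half) = 12; half = 4; dotted half note = 6; a full quarter-note triplet (3 notes) (three triplet quarters span one half) = 4; a full sixteenth-note quintuplet (5 notes) (five quintuplet sixteenths span one quarter) = 2.
Altogether 4 + 3 + 6 + 12 + 1 + 12 + 4 + 6 + 4 + 2 = 54.
54 ÷ 9 = 6 complete bars with 0 eighth notes remaining.

0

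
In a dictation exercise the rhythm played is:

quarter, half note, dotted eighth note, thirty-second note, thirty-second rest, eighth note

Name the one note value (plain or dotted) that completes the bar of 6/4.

The bar of 6/4 = 48 thirty-second notes.
Convert each value to thirty-second notes: quarter = 8; half note = 16; dotted eighth note = 6; thirty-second note = 1; thirty-second rest = 1; eighth note = 4.
Total: 8 + 16 + 6 + 1 + 1 + 4 = 36.
Remaining: 48 − 36 = 12 thirty-second notes, which is a dotted quarter note.

dotted quarter note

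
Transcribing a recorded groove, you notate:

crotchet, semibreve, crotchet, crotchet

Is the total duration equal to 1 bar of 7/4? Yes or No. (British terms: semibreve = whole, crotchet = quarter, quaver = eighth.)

Yes

One bar of 7/4 = 7 quarter notes.
In quarter notes: crotchet = 1; semibreve = 4; crotchet = 1; crotchet = 1.
Altogether 1 + 4 + 1 + 1 = 7.
7 equals 7, so the answer is Yes.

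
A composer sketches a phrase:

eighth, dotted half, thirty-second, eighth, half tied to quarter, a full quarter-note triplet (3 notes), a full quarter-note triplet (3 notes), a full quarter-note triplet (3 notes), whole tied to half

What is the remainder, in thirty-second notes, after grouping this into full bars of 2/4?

One bar of 2/4 = 16 thirty-second notes.
Working in thirty-second notes: eighth = 4; dotted half = 24; thirty-second = 1; eighth = 4; half tied to quarter (half + quarter) = 24; a full quarter-note triplet (3 notes) (three triplet quarters span one half) = 16; a full quarter-note triplet (3 notes) (three triplet quarters span one half) = 16; a full quarter-note triplet (3 notes) (three triplet quarters span one half) = 16; whole tied to half (whole + half) = 48.
Sum: 4 + 24 + 1 + 4 + 24 + 16 + 16 + 16 + 48 = 153.
153 ÷ 16 = 9 complete bars with 9 thirty-second notes remaining.

9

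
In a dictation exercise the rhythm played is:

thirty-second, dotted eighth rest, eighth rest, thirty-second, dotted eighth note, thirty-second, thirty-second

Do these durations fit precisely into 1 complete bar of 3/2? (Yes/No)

No

One bar of 3/2 = 48 thirty-second notes.
Convert each value to thirty-second notes: thirty-second = 1; dotted eighth rest = 6; eighth rest = 4; thirty-second = 1; dotted eighth note = 6; thirty-second = 1; thirty-second = 1.
Altogether 1 + 6 + 4 + 1 + 6 + 1 + 1 = 20.
20 falls short of 48, so the answer is No.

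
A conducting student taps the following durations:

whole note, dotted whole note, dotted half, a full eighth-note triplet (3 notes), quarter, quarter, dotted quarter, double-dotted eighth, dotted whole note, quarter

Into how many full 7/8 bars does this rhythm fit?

7

One bar of 7/8 = 28 thirty-second notes.
Express everything in thirty-second notes: whole note = 32; dotted whole note = 48; dotted half = 24; a full eighth-note triplet (3 notes) (three triplet eighths span one quarter) = 8; quarter = 8; quarter = 8; dotted quarter = 12; double-dotted eighth = 7; dotted whole note = 48; quarter = 8.
Total: 32 + 48 + 24 + 8 + 8 + 8 + 12 + 7 + 48 + 8 = 203.
203 ÷ 28 = 7 complete bars with 7 left over.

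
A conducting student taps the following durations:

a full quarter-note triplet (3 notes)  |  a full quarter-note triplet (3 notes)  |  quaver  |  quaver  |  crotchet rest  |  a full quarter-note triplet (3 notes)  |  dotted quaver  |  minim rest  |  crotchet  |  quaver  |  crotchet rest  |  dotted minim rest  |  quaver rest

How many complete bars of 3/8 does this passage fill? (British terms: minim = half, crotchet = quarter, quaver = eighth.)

One bar of 3/8 = 6 sixteenth notes.
In sixteenth notes: a full quarter-note triplet (3 notes) (three triplet quarters span one half) = 8; a full quarter-note triplet (3 notes) (three triplet quarters span one half) = 8; quaver = 2; quaver = 2; crotchet rest = 4; a full quarter-note triplet (3 notes) (three triplet quarters span one half) = 8; dotted quaver = 3; minim rest = 8; crotchet = 4; quaver = 2; crotchet rest = 4; dotted minim rest = 12; quaver rest = 2.
Adding: 8 + 8 + 2 + 2 + 4 + 8 + 3 + 8 + 4 + 2 + 4 + 12 + 2 = 67.
67 ÷ 6 = 11 complete bars with 1 left over.

11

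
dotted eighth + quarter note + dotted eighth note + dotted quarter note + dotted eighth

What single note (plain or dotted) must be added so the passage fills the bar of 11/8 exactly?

The bar of 11/8 = 22 sixteenth notes.
In sixteenth notes: dotted eighth = 3; quarter note = 4; dotted eighth note = 3; dotted quarter note = 6; dotted eighth = 3.
Total: 3 + 4 + 3 + 6 + 3 = 19.
Remaining: 22 − 19 = 3 sixteenth notes, which is a dotted eighth note.

dotted eighth note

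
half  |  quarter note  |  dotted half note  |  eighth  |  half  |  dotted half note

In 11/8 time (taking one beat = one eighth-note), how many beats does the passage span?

One eighth-note beat = 2 sixteenth notes.
Each duration in sixteenth notes: half = 8; quarter note = 4; dotted half note = 12; eighth = 2; half = 8; dotted half note = 12.
Total: 8 + 4 + 12 + 2 + 8 + 12 = 46.
46 ÷ 2 = 23 beats.

23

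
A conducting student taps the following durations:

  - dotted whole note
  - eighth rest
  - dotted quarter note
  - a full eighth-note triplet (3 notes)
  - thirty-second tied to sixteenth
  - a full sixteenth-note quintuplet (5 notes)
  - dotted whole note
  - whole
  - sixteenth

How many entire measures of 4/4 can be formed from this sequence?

One bar of 4/4 = 32 thirty-second notes.
Working in thirty-second notes: dotted whole note = 48; eighth rest = 4; dotted quarter note = 12; a full eighth-note triplet (3 notes) (three triplet eighths span one quarter) = 8; thirty-second tied to sixteenth (thirty-second + sixteenth) = 3; a full sixteenth-note quintuplet (5 notes) (five quintuplet sixteenths span one quarter) = 8; dotted whole note = 48; whole = 32; sixteenth = 2.
Sum: 48 + 4 + 12 + 8 + 3 + 8 + 48 + 32 + 2 = 165.
165 ÷ 32 = 5 complete bars with 5 left over.

5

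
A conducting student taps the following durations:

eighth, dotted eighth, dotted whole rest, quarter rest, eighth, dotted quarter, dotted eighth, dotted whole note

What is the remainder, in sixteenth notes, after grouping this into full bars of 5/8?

One bar of 5/8 = 10 sixteenth notes.
Each duration in sixteenth notes: eighth = 2; dotted eighth = 3; dotted whole rest = 24; quarter rest = 4; eighth = 2; dotted quarter = 6; dotted eighth = 3; dotted whole note = 24.
Adding: 2 + 3 + 24 + 4 + 2 + 6 + 3 + 24 = 68.
68 ÷ 10 = 6 complete bars with 8 sixteenth notes remaining.

8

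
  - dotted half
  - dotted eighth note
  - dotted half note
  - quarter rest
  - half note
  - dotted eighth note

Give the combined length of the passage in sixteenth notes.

42

Express everything in sixteenth notes: dotted half = 12; dotted eighth note = 3; dotted half note = 12; quarter rest = 4; half note = 8; dotted eighth note = 3.
Altogether 12 + 3 + 12 + 4 + 8 + 3 = 42 sixteenth notes.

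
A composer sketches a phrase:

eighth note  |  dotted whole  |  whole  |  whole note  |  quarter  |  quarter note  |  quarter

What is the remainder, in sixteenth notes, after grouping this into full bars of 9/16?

One bar of 9/16 = 9 sixteenth notes.
Working in sixteenth notes: eighth note = 2; dotted whole = 24; whole = 16; whole note = 16; quarter = 4; quarter note = 4; quarter = 4.
Altogether 2 + 24 + 16 + 16 + 4 + 4 + 4 = 70.
70 ÷ 9 = 7 complete bars with 7 sixteenth notes remaining.

7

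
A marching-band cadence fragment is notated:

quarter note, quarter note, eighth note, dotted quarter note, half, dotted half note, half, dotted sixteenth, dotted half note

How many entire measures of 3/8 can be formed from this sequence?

One bar of 3/8 = 12 thirty-second notes.
Each duration in thirty-second notes: quarter note = 8; quarter note = 8; eighth note = 4; dotted quarter note = 12; half = 16; dotted half note = 24; half = 16; dotted sixteenth = 3; dotted half note = 24.
Adding: 8 + 8 + 4 + 12 + 16 + 24 + 16 + 3 + 24 = 115.
115 ÷ 12 = 9 complete bars with 7 left over.

9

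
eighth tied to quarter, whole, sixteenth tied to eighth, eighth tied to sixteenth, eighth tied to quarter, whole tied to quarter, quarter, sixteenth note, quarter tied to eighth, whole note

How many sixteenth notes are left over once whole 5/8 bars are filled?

One bar of 5/8 = 10 sixteenth notes.
Convert each value to sixteenth notes: eighth tied to quarter (eighth + quarter) = 6; whole = 16; sixteenth tied to eighth (sixteenth + eighth) = 3; eighth tied to sixteenth (eighth + sixteenth) = 3; eighth tied to quarter (eighth + quarter) = 6; whole tied to quarter (whole + quarter) = 20; quarter = 4; sixteenth note = 1; quarter tied to eighth (quarter + eighth) = 6; whole note = 16.
Altogether 6 + 16 + 3 + 3 + 6 + 20 + 4 + 1 + 6 + 16 = 81.
81 ÷ 10 = 8 complete bars with 1 sixteenth note remaining.

1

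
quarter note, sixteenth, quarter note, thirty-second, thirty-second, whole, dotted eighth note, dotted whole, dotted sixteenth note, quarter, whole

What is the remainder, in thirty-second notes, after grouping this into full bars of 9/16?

One bar of 9/16 = 18 thirty-second notes.
Working in thirty-second notes: quarter note = 8; sixteenth = 2; quarter note = 8; thirty-second = 1; thirty-second = 1; whole = 32; dotted eighth note = 6; dotted whole = 48; dotted sixteenth note = 3; quarter = 8; whole = 32.
Adding: 8 + 2 + 8 + 1 + 1 + 32 + 6 + 48 + 3 + 8 + 32 = 149.
149 ÷ 18 = 8 complete bars with 5 thirty-second notes remaining.

5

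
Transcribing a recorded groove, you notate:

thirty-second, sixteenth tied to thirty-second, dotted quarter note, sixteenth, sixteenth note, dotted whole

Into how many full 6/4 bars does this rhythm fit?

1

One bar of 6/4 = 48 thirty-second notes.
Working in thirty-second notes: thirty-second = 1; sixteenth tied to thirty-second (sixteenth + thirty-second) = 3; dotted quarter note = 12; sixteenth = 2; sixteenth note = 2; dotted whole = 48.
Sum: 1 + 3 + 12 + 2 + 2 + 48 = 68.
68 ÷ 48 = 1 complete bar with 20 left over.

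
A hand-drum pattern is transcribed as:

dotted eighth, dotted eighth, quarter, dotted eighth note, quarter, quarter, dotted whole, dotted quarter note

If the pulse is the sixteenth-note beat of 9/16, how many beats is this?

51

One sixteenth-note beat = 2 thirty-second notes.
Express everything in thirty-second notes: dotted eighth = 6; dotted eighth = 6; quarter = 8; dotted eighth note = 6; quarter = 8; quarter = 8; dotted whole = 48; dotted quarter note = 12.
Altogether 6 + 6 + 8 + 6 + 8 + 8 + 48 + 12 = 102.
102 ÷ 2 = 51 beats.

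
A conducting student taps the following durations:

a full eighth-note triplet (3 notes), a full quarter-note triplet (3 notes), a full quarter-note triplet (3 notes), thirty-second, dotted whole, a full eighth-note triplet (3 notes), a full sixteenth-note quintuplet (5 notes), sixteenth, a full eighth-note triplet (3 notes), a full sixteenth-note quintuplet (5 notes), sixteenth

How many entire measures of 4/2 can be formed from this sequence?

1

One bar of 4/2 = 64 thirty-second notes.
Each duration in thirty-second notes: a full eighth-note triplet (3 notes) (three triplet eighths span one quarter) = 8; a full quarter-note triplet (3 notes) (three triplet quarters span one half) = 16; a full quarter-note triplet (3 notes) (three triplet quarters span one half) = 16; thirty-second = 1; dotted whole = 48; a full eighth-note triplet (3 notes) (three triplet eighths span one quarter) = 8; a full sixteenth-note quintuplet (5 notes) (five quintuplet sixteenths span one quarter) = 8; sixteenth = 2; a full eighth-note triplet (3 notes) (three triplet eighths span one quarter) = 8; a full sixteenth-note quintuplet (5 notes) (five quintuplet sixteenths span one quarter) = 8; sixteenth = 2.
Sum: 8 + 16 + 16 + 1 + 48 + 8 + 8 + 2 + 8 + 8 + 2 = 125.
125 ÷ 64 = 1 complete bar with 61 left over.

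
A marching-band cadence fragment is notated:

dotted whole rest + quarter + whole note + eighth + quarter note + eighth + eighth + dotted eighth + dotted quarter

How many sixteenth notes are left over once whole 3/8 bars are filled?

One bar of 3/8 = 6 sixteenth notes.
Convert each value to sixteenth notes: dotted whole rest = 24; quarter = 4; whole note = 16; eighth = 2; quarter note = 4; eighth = 2; eighth = 2; dotted eighth = 3; dotted quarter = 6.
Total: 24 + 4 + 16 + 2 + 4 + 2 + 2 + 3 + 6 = 63.
63 ÷ 6 = 10 complete bars with 3 sixteenth notes remaining.

3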